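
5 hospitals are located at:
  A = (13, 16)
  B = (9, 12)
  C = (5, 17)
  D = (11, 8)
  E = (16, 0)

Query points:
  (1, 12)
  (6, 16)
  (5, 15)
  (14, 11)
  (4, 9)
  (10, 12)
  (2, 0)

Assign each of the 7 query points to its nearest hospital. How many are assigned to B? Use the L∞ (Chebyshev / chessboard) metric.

(1, 12) — d to each: A:12, B:8, C:5, D:10, E:15 → nearest is C
(6, 16) — d to each: A:7, B:4, C:1, D:8, E:16 → nearest is C
(5, 15) — d to each: A:8, B:4, C:2, D:7, E:15 → nearest is C
(14, 11) — d to each: A:5, B:5, C:9, D:3, E:11 → nearest is D
(4, 9) — d to each: A:9, B:5, C:8, D:7, E:12 → nearest is B
(10, 12) — d to each: A:4, B:1, C:5, D:4, E:12 → nearest is B
(2, 0) — d to each: A:16, B:12, C:17, D:9, E:14 → nearest is D
2 of the 7 points have B as nearest.

2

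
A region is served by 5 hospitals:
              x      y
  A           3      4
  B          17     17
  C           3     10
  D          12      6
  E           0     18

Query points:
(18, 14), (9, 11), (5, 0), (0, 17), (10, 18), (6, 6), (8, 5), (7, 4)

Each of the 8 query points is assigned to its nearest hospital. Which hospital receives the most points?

(18, 14) — d² to each: A:325, B:10, C:241, D:100, E:340 → nearest is B
(9, 11) — d² to each: A:85, B:100, C:37, D:34, E:130 → nearest is D
(5, 0) — d² to each: A:20, B:433, C:104, D:85, E:349 → nearest is A
(0, 17) — d² to each: A:178, B:289, C:58, D:265, E:1 → nearest is E
(10, 18) — d² to each: A:245, B:50, C:113, D:148, E:100 → nearest is B
(6, 6) — d² to each: A:13, B:242, C:25, D:36, E:180 → nearest is A
(8, 5) — d² to each: A:26, B:225, C:50, D:17, E:233 → nearest is D
(7, 4) — d² to each: A:16, B:269, C:52, D:29, E:245 → nearest is A
Tally — A:3, B:2, D:2, E:1. A captures the most (3).

A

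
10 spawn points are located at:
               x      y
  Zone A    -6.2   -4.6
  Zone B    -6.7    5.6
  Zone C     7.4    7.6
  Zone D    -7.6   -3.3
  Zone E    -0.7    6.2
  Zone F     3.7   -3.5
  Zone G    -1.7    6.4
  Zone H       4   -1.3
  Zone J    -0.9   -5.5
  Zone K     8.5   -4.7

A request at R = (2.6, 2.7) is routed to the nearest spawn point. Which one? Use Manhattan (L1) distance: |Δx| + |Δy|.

d(R, Zone A) = |2.6−(-6.2)| + |2.7−(-4.6)| = 8.8 + 7.3 = 16.1
d(R, Zone B) = |2.6−(-6.7)| + |2.7−5.6| = 9.3 + 2.9 = 12.2
d(R, Zone C) = |2.6−7.4| + |2.7−7.6| = 4.8 + 4.9 = 9.7
d(R, Zone D) = |2.6−(-7.6)| + |2.7−(-3.3)| = 10.2 + 6 = 16.2
d(R, Zone E) = |2.6−(-0.7)| + |2.7−6.2| = 3.3 + 3.5 = 6.8
d(R, Zone F) = |2.6−3.7| + |2.7−(-3.5)| = 1.1 + 6.2 = 7.3
d(R, Zone G) = |2.6−(-1.7)| + |2.7−6.4| = 4.3 + 3.7 = 8
d(R, Zone H) = |2.6−4| + |2.7−(-1.3)| = 1.4 + 4 = 5.4
d(R, Zone J) = |2.6−(-0.9)| + |2.7−(-5.5)| = 3.5 + 8.2 = 11.7
d(R, Zone K) = |2.6−8.5| + |2.7−(-4.7)| = 5.9 + 7.4 = 13.3
The smallest is to Zone H, so R lies in the Voronoi region of Zone H.

Zone H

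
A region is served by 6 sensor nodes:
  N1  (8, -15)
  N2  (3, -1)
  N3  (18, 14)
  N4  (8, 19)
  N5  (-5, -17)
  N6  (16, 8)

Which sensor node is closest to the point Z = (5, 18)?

Compare squared distances (the ordering matches that of the actual distances):
|ZN1|² = (5−8)² + (18−(-15))² = 9 + 1089 = 1098
|ZN2|² = (5−3)² + (18−(-1))² = 4 + 361 = 365
|ZN3|² = (5−18)² + (18−14)² = 169 + 16 = 185
|ZN4|² = (5−8)² + (18−19)² = 9 + 1 = 10
|ZN5|² = (5−(-5))² + (18−(-17))² = 100 + 1225 = 1325
|ZN6|² = (5−16)² + (18−8)² = 121 + 100 = 221
Minimum is at N4.

N4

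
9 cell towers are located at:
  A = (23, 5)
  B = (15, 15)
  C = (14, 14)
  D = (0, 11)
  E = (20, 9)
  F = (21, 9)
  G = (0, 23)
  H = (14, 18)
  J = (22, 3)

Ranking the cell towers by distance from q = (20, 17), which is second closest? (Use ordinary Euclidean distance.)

H

Squared Euclidean distances:
|qA|² = 9 + 144 = 153
|qB|² = 25 + 4 = 29
|qC|² = 36 + 9 = 45
|qD|² = 400 + 36 = 436
|qE|² = 0 + 64 = 64
|qF|² = 1 + 64 = 65
|qG|² = 400 + 36 = 436
|qH|² = 36 + 1 = 37
|qJ|² = 4 + 196 = 200
Sorted ascending: B, H, C, … — the second-nearest is H.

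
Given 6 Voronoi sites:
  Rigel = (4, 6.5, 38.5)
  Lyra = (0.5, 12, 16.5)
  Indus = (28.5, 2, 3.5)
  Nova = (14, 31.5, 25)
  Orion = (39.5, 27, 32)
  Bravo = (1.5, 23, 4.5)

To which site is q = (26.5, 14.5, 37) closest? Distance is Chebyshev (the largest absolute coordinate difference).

Orion

d(q, Rigel) = max(22.5, 8, 1.5) = 22.5
d(q, Lyra) = max(26, 2.5, 20.5) = 26
d(q, Indus) = max(2, 12.5, 33.5) = 33.5
d(q, Nova) = max(12.5, 17, 12) = 17
d(q, Orion) = max(13, 12.5, 5) = 13
d(q, Bravo) = max(25, 8.5, 32.5) = 32.5
Minimum is at Orion.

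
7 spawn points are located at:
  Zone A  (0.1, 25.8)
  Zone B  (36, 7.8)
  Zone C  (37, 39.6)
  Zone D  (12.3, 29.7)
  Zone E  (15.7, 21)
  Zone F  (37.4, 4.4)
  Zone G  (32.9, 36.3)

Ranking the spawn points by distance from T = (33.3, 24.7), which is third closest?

Zone B

Since √ is increasing, it suffices to compare squared distances:
d²(T, Zone A) = (33.3−0.1)² + (24.7−25.8)² = 1102.24 + 1.21 = 1103.45
d²(T, Zone B) = (33.3−36)² + (24.7−7.8)² = 7.29 + 285.61 = 292.9
d²(T, Zone C) = (33.3−37)² + (24.7−39.6)² = 13.69 + 222.01 = 235.7
d²(T, Zone D) = (33.3−12.3)² + (24.7−29.7)² = 441 + 25 = 466
d²(T, Zone E) = (33.3−15.7)² + (24.7−21)² = 309.76 + 13.69 = 323.45
d²(T, Zone F) = (33.3−37.4)² + (24.7−4.4)² = 16.81 + 412.09 = 428.9
d²(T, Zone G) = (33.3−32.9)² + (24.7−36.3)² = 0.16 + 134.56 = 134.72
Sorted ascending: Zone G, Zone C, Zone B, Zone E, … — the third-nearest is Zone B.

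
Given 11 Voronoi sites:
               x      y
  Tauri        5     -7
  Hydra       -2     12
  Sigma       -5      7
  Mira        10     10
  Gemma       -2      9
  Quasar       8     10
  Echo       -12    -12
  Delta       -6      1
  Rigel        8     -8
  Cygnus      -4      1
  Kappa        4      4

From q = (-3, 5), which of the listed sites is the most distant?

Echo

Since √ is increasing, it suffices to compare squared distances:
d²(q, Tauri) = (-3−5)² + (5−(-7))² = 64 + 144 = 208
d²(q, Hydra) = (-3−(-2))² + (5−12)² = 1 + 49 = 50
d²(q, Sigma) = (-3−(-5))² + (5−7)² = 4 + 4 = 8
d²(q, Mira) = (-3−10)² + (5−10)² = 169 + 25 = 194
d²(q, Gemma) = (-3−(-2))² + (5−9)² = 1 + 16 = 17
d²(q, Quasar) = (-3−8)² + (5−10)² = 121 + 25 = 146
d²(q, Echo) = (-3−(-12))² + (5−(-12))² = 81 + 289 = 370
d²(q, Delta) = (-3−(-6))² + (5−1)² = 9 + 16 = 25
d²(q, Rigel) = (-3−8)² + (5−(-8))² = 121 + 169 = 290
d²(q, Cygnus) = (-3−(-4))² + (5−1)² = 1 + 16 = 17
d²(q, Kappa) = (-3−4)² + (5−4)² = 49 + 1 = 50
The largest is to Echo.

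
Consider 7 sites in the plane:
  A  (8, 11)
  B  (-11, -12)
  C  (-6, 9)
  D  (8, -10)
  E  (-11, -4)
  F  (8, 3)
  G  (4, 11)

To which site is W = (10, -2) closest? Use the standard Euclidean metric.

Squared Euclidean distances:
|WA|² = (10−8)² + (-2−11)² = 4 + 169 = 173
|WB|² = (10−(-11))² + (-2−(-12))² = 441 + 100 = 541
|WC|² = (10−(-6))² + (-2−9)² = 256 + 121 = 377
|WD|² = (10−8)² + (-2−(-10))² = 4 + 64 = 68
|WE|² = (10−(-11))² + (-2−(-4))² = 441 + 4 = 445
|WF|² = (10−8)² + (-2−3)² = 4 + 25 = 29
|WG|² = (10−4)² + (-2−11)² = 36 + 169 = 205
The smallest is to F, so W lies in the Voronoi region of F.

F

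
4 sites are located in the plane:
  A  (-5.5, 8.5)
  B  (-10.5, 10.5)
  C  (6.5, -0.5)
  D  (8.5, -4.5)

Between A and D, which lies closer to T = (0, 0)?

D

Compare squared distances:
|TA|² = (0−(-5.5))² + (0−8.5)² = 30.25 + 72.25 = 102.5
|TD|² = (0−8.5)² + (0−(-4.5))² = 72.25 + 20.25 = 92.5
102.5 > 92.5, so D is closer.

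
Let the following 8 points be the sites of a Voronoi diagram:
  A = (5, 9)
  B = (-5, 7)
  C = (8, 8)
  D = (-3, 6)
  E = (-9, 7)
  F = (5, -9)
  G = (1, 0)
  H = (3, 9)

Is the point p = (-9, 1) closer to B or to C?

B

Compare squared distances:
|pB|² = (-9−(-5))² + (1−7)² = 16 + 36 = 52
|pC|² = (-9−8)² + (1−8)² = 289 + 49 = 338
52 < 338, so B is closer.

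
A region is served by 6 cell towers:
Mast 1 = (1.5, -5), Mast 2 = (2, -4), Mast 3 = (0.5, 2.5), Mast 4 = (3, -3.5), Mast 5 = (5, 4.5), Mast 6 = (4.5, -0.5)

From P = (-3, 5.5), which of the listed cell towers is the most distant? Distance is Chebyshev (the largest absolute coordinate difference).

d(P, Mast 1) = max(4.5, 10.5) = 10.5
d(P, Mast 2) = max(5, 9.5) = 9.5
d(P, Mast 3) = max(3.5, 3) = 3.5
d(P, Mast 4) = max(6, 9) = 9
d(P, Mast 5) = max(8, 1) = 8
d(P, Mast 6) = max(7.5, 6) = 7.5
The largest is to Mast 1.

Mast 1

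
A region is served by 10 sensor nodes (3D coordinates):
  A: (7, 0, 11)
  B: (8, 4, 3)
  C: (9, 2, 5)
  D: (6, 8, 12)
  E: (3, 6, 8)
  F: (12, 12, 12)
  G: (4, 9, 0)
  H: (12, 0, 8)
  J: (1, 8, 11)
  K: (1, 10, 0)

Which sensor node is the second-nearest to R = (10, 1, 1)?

C

Since √ is increasing, it suffices to compare squared distances:
|RA|² = (10−7)² + (1−0)² + (1−11)² = 9 + 1 + 100 = 110
|RB|² = (10−8)² + (1−4)² + (1−3)² = 4 + 9 + 4 = 17
|RC|² = (10−9)² + (1−2)² + (1−5)² = 1 + 1 + 16 = 18
|RD|² = (10−6)² + (1−8)² + (1−12)² = 16 + 49 + 121 = 186
|RE|² = (10−3)² + (1−6)² + (1−8)² = 49 + 25 + 49 = 123
|RF|² = (10−12)² + (1−12)² + (1−12)² = 4 + 121 + 121 = 246
|RG|² = (10−4)² + (1−9)² + (1−0)² = 36 + 64 + 1 = 101
|RH|² = (10−12)² + (1−0)² + (1−8)² = 4 + 1 + 49 = 54
|RJ|² = (10−1)² + (1−8)² + (1−11)² = 81 + 49 + 100 = 230
|RK|² = (10−1)² + (1−10)² + (1−0)² = 81 + 81 + 1 = 163
Sorted ascending: B, C, H, … — the second-nearest is C.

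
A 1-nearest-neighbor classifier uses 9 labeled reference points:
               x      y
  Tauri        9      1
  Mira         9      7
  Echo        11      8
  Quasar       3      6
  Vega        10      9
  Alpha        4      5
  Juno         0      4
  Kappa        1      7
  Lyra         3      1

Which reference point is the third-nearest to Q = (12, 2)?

Echo

Since √ is increasing, it suffices to compare squared distances:
d²(Q, Tauri) = 9 + 1 = 10
d²(Q, Mira) = 9 + 25 = 34
d²(Q, Echo) = 1 + 36 = 37
d²(Q, Quasar) = 81 + 16 = 97
d²(Q, Vega) = 4 + 49 = 53
d²(Q, Alpha) = 64 + 9 = 73
d²(Q, Juno) = 144 + 4 = 148
d²(Q, Kappa) = 121 + 25 = 146
d²(Q, Lyra) = 81 + 1 = 82
Sorted ascending: Tauri, Mira, Echo, Vega, … — the third-nearest is Echo.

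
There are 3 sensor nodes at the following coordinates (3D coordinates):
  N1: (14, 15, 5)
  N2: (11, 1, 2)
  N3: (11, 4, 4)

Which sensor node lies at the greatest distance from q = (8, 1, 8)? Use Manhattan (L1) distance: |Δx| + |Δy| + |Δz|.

N1

d(q,N1) = |8−14| + |1−15| + |8−5| = 6 + 14 + 3 = 23
d(q,N2) = |8−11| + |1−1| + |8−2| = 3 + 0 + 6 = 9
d(q,N3) = |8−11| + |1−4| + |8−4| = 3 + 3 + 4 = 10
The largest is to N1.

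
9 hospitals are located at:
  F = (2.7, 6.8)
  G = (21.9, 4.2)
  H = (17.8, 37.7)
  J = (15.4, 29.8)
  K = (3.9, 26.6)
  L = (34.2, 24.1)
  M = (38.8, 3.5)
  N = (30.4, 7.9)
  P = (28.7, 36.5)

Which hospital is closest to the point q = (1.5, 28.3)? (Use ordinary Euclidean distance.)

Since √ is increasing, it suffices to compare squared distances:
|qF|² = 1.44 + 462.25 = 463.69
|qG|² = 416.16 + 580.81 = 996.97
|qH|² = 265.69 + 88.36 = 354.05
|qJ|² = 193.21 + 2.25 = 195.46
|qK|² = 5.76 + 2.89 = 8.65
|qL|² = 1069.29 + 17.64 = 1086.93
|qM|² = 1391.29 + 615.04 = 2006.33
|qN|² = 835.21 + 416.16 = 1251.37
|qP|² = 739.84 + 67.24 = 807.08
The smallest is to K, so q lies in the Voronoi region of K.

K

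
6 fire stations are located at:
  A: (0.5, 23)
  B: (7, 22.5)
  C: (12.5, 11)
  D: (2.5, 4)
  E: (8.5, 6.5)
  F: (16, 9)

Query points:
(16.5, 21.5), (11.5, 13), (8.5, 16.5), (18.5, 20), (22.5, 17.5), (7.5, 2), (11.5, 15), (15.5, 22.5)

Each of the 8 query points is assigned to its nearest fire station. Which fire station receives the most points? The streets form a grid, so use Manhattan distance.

B

(16.5, 21.5) — d to each: A:17.5, B:10.5, C:14.5, D:31.5, E:23, F:13 → nearest is B
(11.5, 13) — d to each: A:21, B:14, C:3, D:18, E:9.5, F:8.5 → nearest is C
(8.5, 16.5) — d to each: A:14.5, B:7.5, C:9.5, D:18.5, E:10, F:15 → nearest is B
(18.5, 20) — d to each: A:21, B:14, C:15, D:32, E:23.5, F:13.5 → nearest is F
(22.5, 17.5) — d to each: A:27.5, B:20.5, C:16.5, D:33.5, E:25, F:15 → nearest is F
(7.5, 2) — d to each: A:28, B:21, C:14, D:7, E:5.5, F:15.5 → nearest is E
(11.5, 15) — d to each: A:19, B:12, C:5, D:20, E:11.5, F:10.5 → nearest is C
(15.5, 22.5) — d to each: A:15.5, B:8.5, C:14.5, D:31.5, E:23, F:14 → nearest is B
Tally — B:3, C:2, E:1, F:2. B captures the most (3).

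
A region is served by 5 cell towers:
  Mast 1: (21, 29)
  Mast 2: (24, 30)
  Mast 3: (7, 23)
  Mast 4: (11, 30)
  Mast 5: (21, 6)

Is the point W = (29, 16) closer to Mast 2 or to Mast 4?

Compare squared distances:
d²(W, Mast 2) = (29−24)² + (16−30)² = 25 + 196 = 221
d²(W, Mast 4) = (29−11)² + (16−30)² = 324 + 196 = 520
221 < 520, so Mast 2 is closer.

Mast 2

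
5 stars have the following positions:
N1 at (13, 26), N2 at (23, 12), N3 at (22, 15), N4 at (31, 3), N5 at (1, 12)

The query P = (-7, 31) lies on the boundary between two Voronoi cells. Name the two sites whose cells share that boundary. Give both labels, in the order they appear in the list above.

Squared distances from P to each site:
|PN1|² = (-7−13)² + (31−26)² = 400 + 25 = 425
|PN2|² = (-7−23)² + (31−12)² = 900 + 361 = 1261
|PN3|² = (-7−22)² + (31−15)² = 841 + 256 = 1097
|PN4|² = (-7−31)² + (31−3)² = 1444 + 784 = 2228
|PN5|² = (-7−1)² + (31−12)² = 64 + 361 = 425
P is equidistant from N1 and N5 (both at squared distance 425), and every other site is strictly farther — so P lies on the N1–N5 Voronoi edge.

N1 and N5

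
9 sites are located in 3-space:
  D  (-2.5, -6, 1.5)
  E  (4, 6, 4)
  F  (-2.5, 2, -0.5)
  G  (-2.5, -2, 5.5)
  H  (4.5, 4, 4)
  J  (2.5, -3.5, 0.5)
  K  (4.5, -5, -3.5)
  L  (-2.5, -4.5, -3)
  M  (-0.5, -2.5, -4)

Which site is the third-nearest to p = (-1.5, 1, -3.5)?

L

Since √ is increasing, it suffices to compare squared distances:
|pD|² = (-1.5−(-2.5))² + (1−(-6))² + (-3.5−1.5)² = 1 + 49 + 25 = 75
|pE|² = (-1.5−4)² + (1−6)² + (-3.5−4)² = 30.25 + 25 + 56.25 = 111.5
|pF|² = (-1.5−(-2.5))² + (1−2)² + (-3.5−(-0.5))² = 1 + 1 + 9 = 11
|pG|² = (-1.5−(-2.5))² + (1−(-2))² + (-3.5−5.5)² = 1 + 9 + 81 = 91
|pH|² = (-1.5−4.5)² + (1−4)² + (-3.5−4)² = 36 + 9 + 56.25 = 101.25
|pJ|² = (-1.5−2.5)² + (1−(-3.5))² + (-3.5−0.5)² = 16 + 20.25 + 16 = 52.25
|pK|² = (-1.5−4.5)² + (1−(-5))² + (-3.5−(-3.5))² = 36 + 36 + 0 = 72
|pL|² = (-1.5−(-2.5))² + (1−(-4.5))² + (-3.5−(-3))² = 1 + 30.25 + 0.25 = 31.5
|pM|² = (-1.5−(-0.5))² + (1−(-2.5))² + (-3.5−(-4))² = 1 + 12.25 + 0.25 = 13.5
Sorted ascending: F, M, L, J, … — the third-nearest is L.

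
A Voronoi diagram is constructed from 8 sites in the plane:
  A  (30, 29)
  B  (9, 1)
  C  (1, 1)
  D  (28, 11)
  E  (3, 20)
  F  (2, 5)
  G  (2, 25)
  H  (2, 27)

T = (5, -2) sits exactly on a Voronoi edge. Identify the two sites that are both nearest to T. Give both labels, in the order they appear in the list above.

B and C

Squared distances from T to each site:
|TA|² = (5−30)² + (-2−29)² = 625 + 961 = 1586
|TB|² = (5−9)² + (-2−1)² = 16 + 9 = 25
|TC|² = (5−1)² + (-2−1)² = 16 + 9 = 25
|TD|² = (5−28)² + (-2−11)² = 529 + 169 = 698
|TE|² = (5−3)² + (-2−20)² = 4 + 484 = 488
|TF|² = (5−2)² + (-2−5)² = 9 + 49 = 58
|TG|² = (5−2)² + (-2−25)² = 9 + 729 = 738
|TH|² = (5−2)² + (-2−27)² = 9 + 841 = 850
T is equidistant from B and C (both at squared distance 25), and every other site is strictly farther — so T lies on the B–C Voronoi edge.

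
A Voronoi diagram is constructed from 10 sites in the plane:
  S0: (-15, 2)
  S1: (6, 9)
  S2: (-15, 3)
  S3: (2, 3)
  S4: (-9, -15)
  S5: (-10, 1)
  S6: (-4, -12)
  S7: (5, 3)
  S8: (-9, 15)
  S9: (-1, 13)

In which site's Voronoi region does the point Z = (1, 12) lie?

S9

Since √ is increasing, it suffices to compare squared distances:
|ZS0|² = (1−(-15))² + (12−2)² = 256 + 100 = 356
|ZS1|² = (1−6)² + (12−9)² = 25 + 9 = 34
|ZS2|² = (1−(-15))² + (12−3)² = 256 + 81 = 337
|ZS3|² = (1−2)² + (12−3)² = 1 + 81 = 82
|ZS4|² = (1−(-9))² + (12−(-15))² = 100 + 729 = 829
|ZS5|² = (1−(-10))² + (12−1)² = 121 + 121 = 242
|ZS6|² = (1−(-4))² + (12−(-12))² = 25 + 576 = 601
|ZS7|² = (1−5)² + (12−3)² = 16 + 81 = 97
|ZS8|² = (1−(-9))² + (12−15)² = 100 + 9 = 109
|ZS9|² = (1−(-1))² + (12−13)² = 4 + 1 = 5
The smallest is to S9, so Z lies in the Voronoi region of S9.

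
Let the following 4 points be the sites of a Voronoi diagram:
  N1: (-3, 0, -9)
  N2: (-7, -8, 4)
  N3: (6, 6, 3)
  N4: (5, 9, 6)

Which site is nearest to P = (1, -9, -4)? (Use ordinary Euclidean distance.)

N1

Compare squared distances (the ordering matches that of the actual distances):
|PN1|² = 16 + 81 + 25 = 122
|PN2|² = 64 + 1 + 64 = 129
|PN3|² = 25 + 225 + 49 = 299
|PN4|² = 16 + 324 + 100 = 440
The smallest is to N1, so P lies in the Voronoi region of N1.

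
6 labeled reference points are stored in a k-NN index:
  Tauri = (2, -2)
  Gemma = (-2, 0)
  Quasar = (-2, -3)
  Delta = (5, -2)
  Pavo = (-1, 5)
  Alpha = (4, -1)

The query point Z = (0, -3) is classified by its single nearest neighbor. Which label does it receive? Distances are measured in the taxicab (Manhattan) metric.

Quasar

d(Z, Tauri) = |0−2| + |-3−(-2)| = 2 + 1 = 3
d(Z, Gemma) = |0−(-2)| + |-3−0| = 2 + 3 = 5
d(Z, Quasar) = |0−(-2)| + |-3−(-3)| = 2 + 0 = 2
d(Z, Delta) = |0−5| + |-3−(-2)| = 5 + 1 = 6
d(Z, Pavo) = |0−(-1)| + |-3−5| = 1 + 8 = 9
d(Z, Alpha) = |0−4| + |-3−(-1)| = 4 + 2 = 6
Minimum is at Quasar.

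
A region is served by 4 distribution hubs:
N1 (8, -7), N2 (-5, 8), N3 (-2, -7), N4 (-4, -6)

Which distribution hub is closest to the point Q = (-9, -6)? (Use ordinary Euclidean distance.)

Squared Euclidean distances:
|QN1|² = (-9−8)² + (-6−(-7))² = 289 + 1 = 290
|QN2|² = (-9−(-5))² + (-6−8)² = 16 + 196 = 212
|QN3|² = (-9−(-2))² + (-6−(-7))² = 49 + 1 = 50
|QN4|² = (-9−(-4))² + (-6−(-6))² = 25 + 0 = 25
Minimum is at N4.

N4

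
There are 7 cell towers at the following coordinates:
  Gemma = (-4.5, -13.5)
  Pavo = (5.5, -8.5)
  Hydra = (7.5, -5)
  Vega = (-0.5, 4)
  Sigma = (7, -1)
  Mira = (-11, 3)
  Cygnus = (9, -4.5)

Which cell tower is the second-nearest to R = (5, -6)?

Squared Euclidean distances:
d²(R, Gemma) = (5−(-4.5))² + (-6−(-13.5))² = 90.25 + 56.25 = 146.5
d²(R, Pavo) = (5−5.5)² + (-6−(-8.5))² = 0.25 + 6.25 = 6.5
d²(R, Hydra) = (5−7.5)² + (-6−(-5))² = 6.25 + 1 = 7.25
d²(R, Vega) = (5−(-0.5))² + (-6−4)² = 30.25 + 100 = 130.25
d²(R, Sigma) = (5−7)² + (-6−(-1))² = 4 + 25 = 29
d²(R, Mira) = (5−(-11))² + (-6−3)² = 256 + 81 = 337
d²(R, Cygnus) = (5−9)² + (-6−(-4.5))² = 16 + 2.25 = 18.25
Sorted ascending: Pavo, Hydra, Cygnus, … — the second-nearest is Hydra.

Hydra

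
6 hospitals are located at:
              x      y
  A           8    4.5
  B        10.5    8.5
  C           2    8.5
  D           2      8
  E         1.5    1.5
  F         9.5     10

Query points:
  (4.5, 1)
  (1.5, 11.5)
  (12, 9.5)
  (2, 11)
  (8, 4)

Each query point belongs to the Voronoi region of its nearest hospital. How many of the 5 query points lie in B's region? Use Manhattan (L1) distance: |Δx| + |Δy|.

(4.5, 1) — d to each: A:7, B:13.5, C:10, D:9.5, E:3.5, F:14 → nearest is E
(1.5, 11.5) — d to each: A:13.5, B:12, C:3.5, D:4, E:10, F:9.5 → nearest is C
(12, 9.5) — d to each: A:9, B:2.5, C:11, D:11.5, E:18.5, F:3 → nearest is B
(2, 11) — d to each: A:12.5, B:11, C:2.5, D:3, E:10, F:8.5 → nearest is C
(8, 4) — d to each: A:0.5, B:7, C:10.5, D:10, E:9, F:7.5 → nearest is A
1 of the 5 points has B as nearest.

1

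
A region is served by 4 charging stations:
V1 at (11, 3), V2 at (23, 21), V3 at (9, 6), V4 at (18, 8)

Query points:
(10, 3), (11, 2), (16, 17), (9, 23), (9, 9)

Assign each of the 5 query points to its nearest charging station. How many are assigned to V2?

2

(10, 3) — d² to each: V1:1, V2:493, V3:10, V4:89 → nearest is V1
(11, 2) — d² to each: V1:1, V2:505, V3:20, V4:85 → nearest is V1
(16, 17) — d² to each: V1:221, V2:65, V3:170, V4:85 → nearest is V2
(9, 23) — d² to each: V1:404, V2:200, V3:289, V4:306 → nearest is V2
(9, 9) — d² to each: V1:40, V2:340, V3:9, V4:82 → nearest is V3
2 of the 5 points have V2 as nearest.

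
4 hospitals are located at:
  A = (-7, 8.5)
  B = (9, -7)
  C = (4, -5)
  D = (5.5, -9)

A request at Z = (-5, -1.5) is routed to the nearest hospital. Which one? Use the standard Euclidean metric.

C

Compare squared distances (the ordering matches that of the actual distances):
|ZA|² = (-5−(-7))² + (-1.5−8.5)² = 4 + 100 = 104
|ZB|² = (-5−9)² + (-1.5−(-7))² = 196 + 30.25 = 226.25
|ZC|² = (-5−4)² + (-1.5−(-5))² = 81 + 12.25 = 93.25
|ZD|² = (-5−5.5)² + (-1.5−(-9))² = 110.25 + 56.25 = 166.5
Minimum is at C.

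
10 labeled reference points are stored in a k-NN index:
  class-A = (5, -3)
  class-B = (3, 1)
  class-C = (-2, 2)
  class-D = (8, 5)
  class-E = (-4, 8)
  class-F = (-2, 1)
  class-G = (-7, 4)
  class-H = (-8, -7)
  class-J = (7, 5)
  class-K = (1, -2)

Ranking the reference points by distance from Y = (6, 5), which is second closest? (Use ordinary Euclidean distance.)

Compare squared distances (the ordering matches that of the actual distances):
d²(Y, class-A) = (6−5)² + (5−(-3))² = 1 + 64 = 65
d²(Y, class-B) = (6−3)² + (5−1)² = 9 + 16 = 25
d²(Y, class-C) = (6−(-2))² + (5−2)² = 64 + 9 = 73
d²(Y, class-D) = (6−8)² + (5−5)² = 4 + 0 = 4
d²(Y, class-E) = (6−(-4))² + (5−8)² = 100 + 9 = 109
d²(Y, class-F) = (6−(-2))² + (5−1)² = 64 + 16 = 80
d²(Y, class-G) = (6−(-7))² + (5−4)² = 169 + 1 = 170
d²(Y, class-H) = (6−(-8))² + (5−(-7))² = 196 + 144 = 340
d²(Y, class-J) = (6−7)² + (5−5)² = 1 + 0 = 1
d²(Y, class-K) = (6−1)² + (5−(-2))² = 25 + 49 = 74
Sorted ascending: class-J, class-D, class-B, … — the second-nearest is class-D.

class-D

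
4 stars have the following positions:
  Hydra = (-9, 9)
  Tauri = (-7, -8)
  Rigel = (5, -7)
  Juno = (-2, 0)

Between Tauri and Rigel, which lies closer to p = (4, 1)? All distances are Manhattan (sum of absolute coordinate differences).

d(p, Tauri) = |4−(-7)| + |1−(-8)| = 11 + 9 = 20
d(p, Rigel) = |4−5| + |1−(-7)| = 1 + 8 = 9
20 > 9, so Rigel is closer.

Rigel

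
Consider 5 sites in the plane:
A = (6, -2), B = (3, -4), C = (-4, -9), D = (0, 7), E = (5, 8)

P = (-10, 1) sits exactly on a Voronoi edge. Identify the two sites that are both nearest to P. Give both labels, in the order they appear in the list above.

Squared distances from P to each site:
|PA|² = (-10−6)² + (1−(-2))² = 256 + 9 = 265
|PB|² = (-10−3)² + (1−(-4))² = 169 + 25 = 194
|PC|² = (-10−(-4))² + (1−(-9))² = 36 + 100 = 136
|PD|² = (-10−0)² + (1−7)² = 100 + 36 = 136
|PE|² = (-10−5)² + (1−8)² = 225 + 49 = 274
P is equidistant from C and D (both at squared distance 136), and every other site is strictly farther — so P lies on the C–D Voronoi edge.

C and D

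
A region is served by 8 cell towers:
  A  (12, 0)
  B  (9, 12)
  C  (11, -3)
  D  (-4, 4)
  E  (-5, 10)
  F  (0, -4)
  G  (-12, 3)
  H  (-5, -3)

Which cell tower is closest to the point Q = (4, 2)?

Compare squared distances (the ordering matches that of the actual distances):
|QA|² = (4−12)² + (2−0)² = 64 + 4 = 68
|QB|² = (4−9)² + (2−12)² = 25 + 100 = 125
|QC|² = (4−11)² + (2−(-3))² = 49 + 25 = 74
|QD|² = (4−(-4))² + (2−4)² = 64 + 4 = 68
|QE|² = (4−(-5))² + (2−10)² = 81 + 64 = 145
|QF|² = (4−0)² + (2−(-4))² = 16 + 36 = 52
|QG|² = (4−(-12))² + (2−3)² = 256 + 1 = 257
|QH|² = (4−(-5))² + (2−(-3))² = 81 + 25 = 106
The smallest is to F, so Q lies in the Voronoi region of F.

F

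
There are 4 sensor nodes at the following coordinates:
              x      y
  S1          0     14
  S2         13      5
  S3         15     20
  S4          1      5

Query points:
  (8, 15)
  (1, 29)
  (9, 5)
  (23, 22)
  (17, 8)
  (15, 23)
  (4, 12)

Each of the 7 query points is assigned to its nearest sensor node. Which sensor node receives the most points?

(8, 15) — d² to each: S1:65, S2:125, S3:74, S4:149 → nearest is S1
(1, 29) — d² to each: S1:226, S2:720, S3:277, S4:576 → nearest is S1
(9, 5) — d² to each: S1:162, S2:16, S3:261, S4:64 → nearest is S2
(23, 22) — d² to each: S1:593, S2:389, S3:68, S4:773 → nearest is S3
(17, 8) — d² to each: S1:325, S2:25, S3:148, S4:265 → nearest is S2
(15, 23) — d² to each: S1:306, S2:328, S3:9, S4:520 → nearest is S3
(4, 12) — d² to each: S1:20, S2:130, S3:185, S4:58 → nearest is S1
Tally — S1:3, S2:2, S3:2. S1 captures the most (3).

S1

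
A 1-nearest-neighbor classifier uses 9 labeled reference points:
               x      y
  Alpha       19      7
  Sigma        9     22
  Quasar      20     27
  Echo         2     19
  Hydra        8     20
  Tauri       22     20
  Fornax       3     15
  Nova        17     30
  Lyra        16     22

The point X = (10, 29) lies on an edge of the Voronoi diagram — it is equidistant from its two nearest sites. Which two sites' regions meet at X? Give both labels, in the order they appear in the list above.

Sigma and Nova

Squared distances from X to each site:
d²(X, Alpha) = 81 + 484 = 565
d²(X, Sigma) = 1 + 49 = 50
d²(X, Quasar) = 100 + 4 = 104
d²(X, Echo) = 64 + 100 = 164
d²(X, Hydra) = 4 + 81 = 85
d²(X, Tauri) = 144 + 81 = 225
d²(X, Fornax) = 49 + 196 = 245
d²(X, Nova) = 49 + 1 = 50
d²(X, Lyra) = 36 + 49 = 85
X is equidistant from Sigma and Nova (both at squared distance 50), and every other site is strictly farther — so X lies on the Sigma–Nova Voronoi edge.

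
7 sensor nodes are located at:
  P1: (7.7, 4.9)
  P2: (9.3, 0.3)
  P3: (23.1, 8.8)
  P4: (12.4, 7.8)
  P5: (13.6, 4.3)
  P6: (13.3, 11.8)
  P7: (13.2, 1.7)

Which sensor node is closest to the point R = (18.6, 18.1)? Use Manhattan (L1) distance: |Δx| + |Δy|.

P6

d(R,P1) = 10.9 + 13.2 = 24.1
d(R,P2) = 9.3 + 17.8 = 27.1
d(R,P3) = 4.5 + 9.3 = 13.8
d(R,P4) = 6.2 + 10.3 = 16.5
d(R,P5) = 5 + 13.8 = 18.8
d(R,P6) = 5.3 + 6.3 = 11.6
d(R,P7) = 5.4 + 16.4 = 21.8
The smallest is to P6, so R lies in the Voronoi region of P6.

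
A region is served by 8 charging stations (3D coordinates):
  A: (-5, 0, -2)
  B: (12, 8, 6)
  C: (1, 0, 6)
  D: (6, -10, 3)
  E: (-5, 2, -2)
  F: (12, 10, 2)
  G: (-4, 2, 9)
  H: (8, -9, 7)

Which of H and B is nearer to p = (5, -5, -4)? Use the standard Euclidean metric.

Compare squared distances:
|pH|² = (5−8)² + (-5−(-9))² + (-4−7)² = 9 + 16 + 121 = 146
|pB|² = (5−12)² + (-5−8)² + (-4−6)² = 49 + 169 + 100 = 318
146 < 318, so H is closer.

H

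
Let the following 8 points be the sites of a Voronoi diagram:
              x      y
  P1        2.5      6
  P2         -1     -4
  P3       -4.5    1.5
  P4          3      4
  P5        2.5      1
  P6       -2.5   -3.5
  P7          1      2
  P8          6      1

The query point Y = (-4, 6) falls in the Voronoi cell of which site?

P3

Squared Euclidean distances:
|YP1|² = 42.25 + 0 = 42.25
|YP2|² = 9 + 100 = 109
|YP3|² = 0.25 + 20.25 = 20.5
|YP4|² = 49 + 4 = 53
|YP5|² = 42.25 + 25 = 67.25
|YP6|² = 2.25 + 90.25 = 92.5
|YP7|² = 25 + 16 = 41
|YP8|² = 100 + 25 = 125
P3 is nearest.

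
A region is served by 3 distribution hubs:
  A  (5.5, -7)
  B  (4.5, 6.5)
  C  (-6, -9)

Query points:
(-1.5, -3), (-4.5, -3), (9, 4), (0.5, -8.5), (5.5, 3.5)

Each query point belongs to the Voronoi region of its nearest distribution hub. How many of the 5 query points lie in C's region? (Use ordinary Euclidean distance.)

(-1.5, -3) — d² to each: A:65, B:126.25, C:56.25 → nearest is C
(-4.5, -3) — d² to each: A:116, B:171.25, C:38.25 → nearest is C
(9, 4) — d² to each: A:133.25, B:26.5, C:394 → nearest is B
(0.5, -8.5) — d² to each: A:27.25, B:241, C:42.5 → nearest is A
(5.5, 3.5) — d² to each: A:110.25, B:10, C:288.5 → nearest is B
2 of the 5 points have C as nearest.

2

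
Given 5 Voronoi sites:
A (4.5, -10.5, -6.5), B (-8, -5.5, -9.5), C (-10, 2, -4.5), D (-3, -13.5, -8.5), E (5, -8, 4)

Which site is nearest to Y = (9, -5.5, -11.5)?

Squared Euclidean distances:
|YA|² = (9−4.5)² + (-5.5−(-10.5))² + (-11.5−(-6.5))² = 20.25 + 25 + 25 = 70.25
|YB|² = (9−(-8))² + (-5.5−(-5.5))² + (-11.5−(-9.5))² = 289 + 0 + 4 = 293
|YC|² = (9−(-10))² + (-5.5−2)² + (-11.5−(-4.5))² = 361 + 56.25 + 49 = 466.25
|YD|² = (9−(-3))² + (-5.5−(-13.5))² + (-11.5−(-8.5))² = 144 + 64 + 9 = 217
|YE|² = (9−5)² + (-5.5−(-8))² + (-11.5−4)² = 16 + 6.25 + 240.25 = 262.5
The smallest is to A, so Y lies in the Voronoi region of A.

A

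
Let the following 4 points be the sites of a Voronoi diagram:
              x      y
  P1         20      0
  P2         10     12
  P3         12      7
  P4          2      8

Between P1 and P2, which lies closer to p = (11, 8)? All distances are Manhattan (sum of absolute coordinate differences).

d(p,P1) = |11−20| + |8−0| = 9 + 8 = 17
d(p,P2) = |11−10| + |8−12| = 1 + 4 = 5
17 > 5, so P2 is closer.

P2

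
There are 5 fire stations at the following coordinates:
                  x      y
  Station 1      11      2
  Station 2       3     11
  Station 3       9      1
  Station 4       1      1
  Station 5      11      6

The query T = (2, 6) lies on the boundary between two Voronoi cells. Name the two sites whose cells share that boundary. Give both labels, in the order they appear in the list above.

Squared distances from T to each site:
d²(T, Station 1) = (2−11)² + (6−2)² = 81 + 16 = 97
d²(T, Station 2) = (2−3)² + (6−11)² = 1 + 25 = 26
d²(T, Station 3) = (2−9)² + (6−1)² = 49 + 25 = 74
d²(T, Station 4) = (2−1)² + (6−1)² = 1 + 25 = 26
d²(T, Station 5) = (2−11)² + (6−6)² = 81 + 0 = 81
T is equidistant from Station 2 and Station 4 (both at squared distance 26), and every other site is strictly farther — so T lies on the Station 2–Station 4 Voronoi edge.

Station 2 and Station 4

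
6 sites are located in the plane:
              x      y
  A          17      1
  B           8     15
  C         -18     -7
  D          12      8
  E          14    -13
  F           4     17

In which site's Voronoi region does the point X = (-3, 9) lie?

F

Compare squared distances (the ordering matches that of the actual distances):
|XA|² = 400 + 64 = 464
|XB|² = 121 + 36 = 157
|XC|² = 225 + 256 = 481
|XD|² = 225 + 1 = 226
|XE|² = 289 + 484 = 773
|XF|² = 49 + 64 = 113
The smallest is to F, so X lies in the Voronoi region of F.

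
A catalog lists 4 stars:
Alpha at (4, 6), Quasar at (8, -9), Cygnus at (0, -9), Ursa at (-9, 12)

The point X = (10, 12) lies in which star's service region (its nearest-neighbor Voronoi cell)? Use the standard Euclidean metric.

Compare squared distances (the ordering matches that of the actual distances):
d²(X, Alpha) = (10−4)² + (12−6)² = 36 + 36 = 72
d²(X, Quasar) = (10−8)² + (12−(-9))² = 4 + 441 = 445
d²(X, Cygnus) = (10−0)² + (12−(-9))² = 100 + 441 = 541
d²(X, Ursa) = (10−(-9))² + (12−12)² = 361 + 0 = 361
Minimum is at Alpha.

Alpha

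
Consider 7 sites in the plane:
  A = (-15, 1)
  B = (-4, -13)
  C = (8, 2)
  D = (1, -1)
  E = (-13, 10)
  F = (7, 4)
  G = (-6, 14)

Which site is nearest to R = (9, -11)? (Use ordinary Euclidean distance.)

D

Squared Euclidean distances:
|RA|² = (9−(-15))² + (-11−1)² = 576 + 144 = 720
|RB|² = (9−(-4))² + (-11−(-13))² = 169 + 4 = 173
|RC|² = (9−8)² + (-11−2)² = 1 + 169 = 170
|RD|² = (9−1)² + (-11−(-1))² = 64 + 100 = 164
|RE|² = (9−(-13))² + (-11−10)² = 484 + 441 = 925
|RF|² = (9−7)² + (-11−4)² = 4 + 225 = 229
|RG|² = (9−(-6))² + (-11−14)² = 225 + 625 = 850
The smallest is to D, so R lies in the Voronoi region of D.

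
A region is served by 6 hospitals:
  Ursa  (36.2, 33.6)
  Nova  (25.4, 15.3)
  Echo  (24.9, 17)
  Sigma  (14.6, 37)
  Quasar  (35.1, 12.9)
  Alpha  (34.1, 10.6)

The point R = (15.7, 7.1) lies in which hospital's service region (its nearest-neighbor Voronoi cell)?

Squared Euclidean distances:
d²(R, Ursa) = (15.7−36.2)² + (7.1−33.6)² = 420.25 + 702.25 = 1122.5
d²(R, Nova) = (15.7−25.4)² + (7.1−15.3)² = 94.09 + 67.24 = 161.33
d²(R, Echo) = (15.7−24.9)² + (7.1−17)² = 84.64 + 98.01 = 182.65
d²(R, Sigma) = (15.7−14.6)² + (7.1−37)² = 1.21 + 894.01 = 895.22
d²(R, Quasar) = (15.7−35.1)² + (7.1−12.9)² = 376.36 + 33.64 = 410
d²(R, Alpha) = (15.7−34.1)² + (7.1−10.6)² = 338.56 + 12.25 = 350.81
Nova is nearest.

Nova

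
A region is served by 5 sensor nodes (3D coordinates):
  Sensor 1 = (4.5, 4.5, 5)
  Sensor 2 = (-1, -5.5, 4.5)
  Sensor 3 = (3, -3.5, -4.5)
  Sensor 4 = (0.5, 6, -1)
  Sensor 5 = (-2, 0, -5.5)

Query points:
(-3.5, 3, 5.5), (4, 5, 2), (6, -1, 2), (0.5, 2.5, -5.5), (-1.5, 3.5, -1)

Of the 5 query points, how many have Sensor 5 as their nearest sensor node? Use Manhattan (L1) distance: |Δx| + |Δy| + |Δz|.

1

(-3.5, 3, 5.5) — d to each: Sensor 1:10, Sensor 2:12, Sensor 3:23, Sensor 4:13.5, Sensor 5:15.5 → nearest is Sensor 1
(4, 5, 2) — d to each: Sensor 1:4, Sensor 2:18, Sensor 3:16, Sensor 4:7.5, Sensor 5:18.5 → nearest is Sensor 1
(6, -1, 2) — d to each: Sensor 1:10, Sensor 2:14, Sensor 3:12, Sensor 4:15.5, Sensor 5:16.5 → nearest is Sensor 1
(0.5, 2.5, -5.5) — d to each: Sensor 1:16.5, Sensor 2:19.5, Sensor 3:9.5, Sensor 4:8, Sensor 5:5 → nearest is Sensor 5
(-1.5, 3.5, -1) — d to each: Sensor 1:13, Sensor 2:15, Sensor 3:15, Sensor 4:4.5, Sensor 5:8.5 → nearest is Sensor 4
1 of the 5 points has Sensor 5 as nearest.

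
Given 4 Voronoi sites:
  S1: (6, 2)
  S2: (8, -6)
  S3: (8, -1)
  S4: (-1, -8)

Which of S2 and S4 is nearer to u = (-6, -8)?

S4

Compare squared distances:
|uS2|² = (-6−8)² + (-8−(-6))² = 196 + 4 = 200
|uS4|² = (-6−(-1))² + (-8−(-8))² = 25 + 0 = 25
200 > 25, so S4 is closer.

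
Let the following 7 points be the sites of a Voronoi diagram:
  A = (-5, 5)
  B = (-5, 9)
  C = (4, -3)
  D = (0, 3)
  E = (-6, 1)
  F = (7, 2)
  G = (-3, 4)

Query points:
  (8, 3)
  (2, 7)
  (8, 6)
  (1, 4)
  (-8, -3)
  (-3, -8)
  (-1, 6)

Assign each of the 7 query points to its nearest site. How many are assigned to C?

1

(8, 3) — d² to each: A:173, B:205, C:52, D:64, E:200, F:2, G:122 → nearest is F
(2, 7) — d² to each: A:53, B:53, C:104, D:20, E:100, F:50, G:34 → nearest is D
(8, 6) — d² to each: A:170, B:178, C:97, D:73, E:221, F:17, G:125 → nearest is F
(1, 4) — d² to each: A:37, B:61, C:58, D:2, E:58, F:40, G:16 → nearest is D
(-8, -3) — d² to each: A:73, B:153, C:144, D:100, E:20, F:250, G:74 → nearest is E
(-3, -8) — d² to each: A:173, B:293, C:74, D:130, E:90, F:200, G:144 → nearest is C
(-1, 6) — d² to each: A:17, B:25, C:106, D:10, E:50, F:80, G:8 → nearest is G
1 of the 7 points has C as nearest.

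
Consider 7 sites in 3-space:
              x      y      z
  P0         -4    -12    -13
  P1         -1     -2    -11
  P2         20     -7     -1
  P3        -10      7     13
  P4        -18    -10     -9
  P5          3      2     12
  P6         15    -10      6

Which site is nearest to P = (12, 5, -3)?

Since √ is increasing, it suffices to compare squared distances:
|PP0|² = (12−(-4))² + (5−(-12))² + (-3−(-13))² = 256 + 289 + 100 = 645
|PP1|² = (12−(-1))² + (5−(-2))² + (-3−(-11))² = 169 + 49 + 64 = 282
|PP2|² = (12−20)² + (5−(-7))² + (-3−(-1))² = 64 + 144 + 4 = 212
|PP3|² = (12−(-10))² + (5−7)² + (-3−13)² = 484 + 4 + 256 = 744
|PP4|² = (12−(-18))² + (5−(-10))² + (-3−(-9))² = 900 + 225 + 36 = 1161
|PP5|² = (12−3)² + (5−2)² + (-3−12)² = 81 + 9 + 225 = 315
|PP6|² = (12−15)² + (5−(-10))² + (-3−6)² = 9 + 225 + 81 = 315
The smallest is to P2, so P lies in the Voronoi region of P2.

P2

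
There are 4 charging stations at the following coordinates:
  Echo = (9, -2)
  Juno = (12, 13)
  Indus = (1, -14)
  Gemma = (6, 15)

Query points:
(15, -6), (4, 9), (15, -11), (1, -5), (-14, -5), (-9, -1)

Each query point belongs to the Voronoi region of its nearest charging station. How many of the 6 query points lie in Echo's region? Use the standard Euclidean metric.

(15, -6) — d² to each: Echo:52, Juno:370, Indus:260, Gemma:522 → nearest is Echo
(4, 9) — d² to each: Echo:146, Juno:80, Indus:538, Gemma:40 → nearest is Gemma
(15, -11) — d² to each: Echo:117, Juno:585, Indus:205, Gemma:757 → nearest is Echo
(1, -5) — d² to each: Echo:73, Juno:445, Indus:81, Gemma:425 → nearest is Echo
(-14, -5) — d² to each: Echo:538, Juno:1000, Indus:306, Gemma:800 → nearest is Indus
(-9, -1) — d² to each: Echo:325, Juno:637, Indus:269, Gemma:481 → nearest is Indus
3 of the 6 points have Echo as nearest.

3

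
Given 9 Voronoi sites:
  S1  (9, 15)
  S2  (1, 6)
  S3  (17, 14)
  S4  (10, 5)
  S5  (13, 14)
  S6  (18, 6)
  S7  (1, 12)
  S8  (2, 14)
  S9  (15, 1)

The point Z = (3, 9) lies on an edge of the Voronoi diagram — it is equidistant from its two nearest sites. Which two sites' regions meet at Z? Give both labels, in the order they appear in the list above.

S2 and S7

Squared distances from Z to each site:
|ZS1|² = (3−9)² + (9−15)² = 36 + 36 = 72
|ZS2|² = (3−1)² + (9−6)² = 4 + 9 = 13
|ZS3|² = (3−17)² + (9−14)² = 196 + 25 = 221
|ZS4|² = (3−10)² + (9−5)² = 49 + 16 = 65
|ZS5|² = (3−13)² + (9−14)² = 100 + 25 = 125
|ZS6|² = (3−18)² + (9−6)² = 225 + 9 = 234
|ZS7|² = (3−1)² + (9−12)² = 4 + 9 = 13
|ZS8|² = (3−2)² + (9−14)² = 1 + 25 = 26
|ZS9|² = (3−15)² + (9−1)² = 144 + 64 = 208
Z is equidistant from S2 and S7 (both at squared distance 13), and every other site is strictly farther — so Z lies on the S2–S7 Voronoi edge.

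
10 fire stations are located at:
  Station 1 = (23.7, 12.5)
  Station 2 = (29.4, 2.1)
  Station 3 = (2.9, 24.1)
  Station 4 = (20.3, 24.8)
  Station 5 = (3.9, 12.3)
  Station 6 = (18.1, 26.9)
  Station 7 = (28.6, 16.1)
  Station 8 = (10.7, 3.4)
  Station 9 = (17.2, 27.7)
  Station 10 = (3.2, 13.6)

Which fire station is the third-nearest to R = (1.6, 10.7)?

Station 8

Squared Euclidean distances:
d²(R, Station 1) = 488.41 + 3.24 = 491.65
d²(R, Station 2) = 772.84 + 73.96 = 846.8
d²(R, Station 3) = 1.69 + 179.56 = 181.25
d²(R, Station 4) = 349.69 + 198.81 = 548.5
d²(R, Station 5) = 5.29 + 2.56 = 7.85
d²(R, Station 6) = 272.25 + 262.44 = 534.69
d²(R, Station 7) = 729 + 29.16 = 758.16
d²(R, Station 8) = 82.81 + 53.29 = 136.1
d²(R, Station 9) = 243.36 + 289 = 532.36
d²(R, Station 10) = 2.56 + 8.41 = 10.97
Sorted ascending: Station 5, Station 10, Station 8, Station 3, … — the third-nearest is Station 8.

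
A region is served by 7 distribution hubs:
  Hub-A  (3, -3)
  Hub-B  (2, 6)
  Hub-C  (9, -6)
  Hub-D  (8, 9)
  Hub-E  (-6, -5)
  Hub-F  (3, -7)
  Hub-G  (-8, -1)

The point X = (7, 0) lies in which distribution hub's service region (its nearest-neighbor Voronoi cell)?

Hub-A

Squared Euclidean distances:
d²(X, Hub-A) = (7−3)² + (0−(-3))² = 16 + 9 = 25
d²(X, Hub-B) = (7−2)² + (0−6)² = 25 + 36 = 61
d²(X, Hub-C) = (7−9)² + (0−(-6))² = 4 + 36 = 40
d²(X, Hub-D) = (7−8)² + (0−9)² = 1 + 81 = 82
d²(X, Hub-E) = (7−(-6))² + (0−(-5))² = 169 + 25 = 194
d²(X, Hub-F) = (7−3)² + (0−(-7))² = 16 + 49 = 65
d²(X, Hub-G) = (7−(-8))² + (0−(-1))² = 225 + 1 = 226
Minimum is at Hub-A.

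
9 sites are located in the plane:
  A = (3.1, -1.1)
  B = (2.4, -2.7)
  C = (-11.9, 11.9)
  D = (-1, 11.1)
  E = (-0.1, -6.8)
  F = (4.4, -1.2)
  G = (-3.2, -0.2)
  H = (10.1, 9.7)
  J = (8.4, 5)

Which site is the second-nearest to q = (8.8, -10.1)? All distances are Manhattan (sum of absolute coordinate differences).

F

d(q,A) = |8.8−3.1| + |-10.1−(-1.1)| = 5.7 + 9 = 14.7
d(q,B) = |8.8−2.4| + |-10.1−(-2.7)| = 6.4 + 7.4 = 13.8
d(q,C) = |8.8−(-11.9)| + |-10.1−11.9| = 20.7 + 22 = 42.7
d(q,D) = |8.8−(-1)| + |-10.1−11.1| = 9.8 + 21.2 = 31
d(q,E) = |8.8−(-0.1)| + |-10.1−(-6.8)| = 8.9 + 3.3 = 12.2
d(q,F) = |8.8−4.4| + |-10.1−(-1.2)| = 4.4 + 8.9 = 13.3
d(q,G) = |8.8−(-3.2)| + |-10.1−(-0.2)| = 12 + 9.9 = 21.9
d(q,H) = |8.8−10.1| + |-10.1−9.7| = 1.3 + 19.8 = 21.1
d(q,J) = |8.8−8.4| + |-10.1−5| = 0.4 + 15.1 = 15.5
Sorted ascending: E, F, B, … — the second-nearest is F.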